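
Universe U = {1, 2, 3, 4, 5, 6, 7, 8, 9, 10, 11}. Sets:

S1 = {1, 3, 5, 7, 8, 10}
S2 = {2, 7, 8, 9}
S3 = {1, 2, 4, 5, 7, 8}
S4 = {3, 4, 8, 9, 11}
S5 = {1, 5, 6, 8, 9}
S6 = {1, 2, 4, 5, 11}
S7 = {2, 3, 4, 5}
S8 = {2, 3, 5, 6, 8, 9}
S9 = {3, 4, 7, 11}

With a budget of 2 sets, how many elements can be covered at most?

9

Choosing S1, S4 covers {1, 3, 4, 5, 7, 8, 9, 10, 11} — 9 elements.
No choice of 2 sets does better; here 2, 6 are left uncovered.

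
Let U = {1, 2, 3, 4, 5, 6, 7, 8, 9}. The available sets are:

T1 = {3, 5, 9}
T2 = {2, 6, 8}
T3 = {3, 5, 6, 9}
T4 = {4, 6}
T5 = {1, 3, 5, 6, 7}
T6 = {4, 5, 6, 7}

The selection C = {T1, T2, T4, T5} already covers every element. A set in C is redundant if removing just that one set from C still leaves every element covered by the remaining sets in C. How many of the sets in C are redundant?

Drop T1: 9 uncovered — not redundant.
Drop T2: 2, 8 uncovered — not redundant.
Drop T4: 4 uncovered — not redundant.
Drop T5: 1, 7 uncovered — not redundant.
None of the sets in C is redundant.

0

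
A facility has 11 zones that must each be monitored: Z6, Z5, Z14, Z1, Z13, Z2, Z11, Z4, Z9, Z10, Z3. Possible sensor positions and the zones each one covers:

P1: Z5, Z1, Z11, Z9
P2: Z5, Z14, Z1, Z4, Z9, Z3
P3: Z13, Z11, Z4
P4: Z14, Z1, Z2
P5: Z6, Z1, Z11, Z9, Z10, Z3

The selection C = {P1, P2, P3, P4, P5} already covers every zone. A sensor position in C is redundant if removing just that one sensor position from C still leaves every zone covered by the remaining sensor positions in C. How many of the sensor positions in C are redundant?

2

Drop P1: the rest still cover every zone — redundant.
Drop P2: the rest still cover every zone — redundant.
Drop P3: Z13 uncovered — not redundant.
Drop P4: Z2 uncovered — not redundant.
Drop P5: Z6, Z10 uncovered — not redundant.
2 redundant: P1, P2.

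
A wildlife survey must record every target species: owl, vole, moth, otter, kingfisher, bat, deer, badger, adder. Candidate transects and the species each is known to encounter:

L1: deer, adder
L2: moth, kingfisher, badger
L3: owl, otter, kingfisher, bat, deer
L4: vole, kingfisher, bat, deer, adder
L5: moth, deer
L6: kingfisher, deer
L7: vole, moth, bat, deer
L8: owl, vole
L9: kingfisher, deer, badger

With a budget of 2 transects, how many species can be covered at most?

7

Choosing L2, L3 covers {owl, moth, otter, kingfisher, bat, deer, badger} — 7 species.
No choice of 2 transects does better; here vole, adder are left uncovered.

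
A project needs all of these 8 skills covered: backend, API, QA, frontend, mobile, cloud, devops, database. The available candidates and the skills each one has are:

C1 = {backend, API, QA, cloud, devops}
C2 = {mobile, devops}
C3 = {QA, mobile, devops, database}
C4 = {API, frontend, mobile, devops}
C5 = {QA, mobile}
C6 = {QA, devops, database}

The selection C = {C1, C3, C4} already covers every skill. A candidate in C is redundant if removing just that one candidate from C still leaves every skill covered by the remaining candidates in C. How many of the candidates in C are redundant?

0

Drop C1: backend, cloud uncovered — not redundant.
Drop C3: database uncovered — not redundant.
Drop C4: frontend uncovered — not redundant.
None of the candidates in C is redundant.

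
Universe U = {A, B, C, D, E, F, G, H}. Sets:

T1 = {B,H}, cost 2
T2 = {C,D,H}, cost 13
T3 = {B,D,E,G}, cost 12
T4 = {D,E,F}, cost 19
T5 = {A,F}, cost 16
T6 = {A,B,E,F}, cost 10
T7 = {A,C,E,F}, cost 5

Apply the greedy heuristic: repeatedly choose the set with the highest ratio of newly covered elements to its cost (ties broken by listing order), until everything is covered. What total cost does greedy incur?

Pick 1: T1 adds 2 new (B, H) at cost 2 (ratio 2/2).
Pick 2: T7 adds 4 new (A, C, E, F) at cost 5 (ratio 4/5).
Pick 3: T3 adds 2 new (D, G) at cost 12 (ratio 2/12).
Greedy total cost: 2 + 5 + 12 = 19.

19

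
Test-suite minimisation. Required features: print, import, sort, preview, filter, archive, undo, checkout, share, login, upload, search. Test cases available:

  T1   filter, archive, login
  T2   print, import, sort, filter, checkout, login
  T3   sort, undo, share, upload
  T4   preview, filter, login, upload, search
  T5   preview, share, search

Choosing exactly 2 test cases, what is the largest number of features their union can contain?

Choosing T2, T3 covers {print, import, sort, filter, undo, checkout, share, login, upload} — 9 features.
No choice of 2 test cases does better; here preview, archive, search are left uncovered.

9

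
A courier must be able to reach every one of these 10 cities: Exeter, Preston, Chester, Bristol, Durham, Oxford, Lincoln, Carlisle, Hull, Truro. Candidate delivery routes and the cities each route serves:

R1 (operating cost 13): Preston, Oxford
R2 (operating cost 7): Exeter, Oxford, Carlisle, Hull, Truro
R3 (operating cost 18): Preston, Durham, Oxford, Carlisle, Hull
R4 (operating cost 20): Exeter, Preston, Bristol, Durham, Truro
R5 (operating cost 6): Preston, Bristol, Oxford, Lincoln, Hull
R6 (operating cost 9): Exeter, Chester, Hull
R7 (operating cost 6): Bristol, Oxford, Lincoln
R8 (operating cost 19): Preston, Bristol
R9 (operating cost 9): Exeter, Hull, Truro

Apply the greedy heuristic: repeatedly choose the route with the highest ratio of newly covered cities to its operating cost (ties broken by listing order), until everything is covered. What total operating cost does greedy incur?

Pick 1: R5 adds 5 new (Preston, Bristol, Oxford, Lincoln, Hull) at operating cost 6 (ratio 5/6).
Pick 2: R2 adds 3 new (Exeter, Carlisle, Truro) at operating cost 7 (ratio 3/7).
Pick 3: R6 adds 1 new (Chester) at operating cost 9 (ratio 1/9).
Pick 4: R3 adds 1 new (Durham) at operating cost 18 (ratio 1/18).
Greedy total operating cost: 6 + 7 + 9 + 18 = 40.

40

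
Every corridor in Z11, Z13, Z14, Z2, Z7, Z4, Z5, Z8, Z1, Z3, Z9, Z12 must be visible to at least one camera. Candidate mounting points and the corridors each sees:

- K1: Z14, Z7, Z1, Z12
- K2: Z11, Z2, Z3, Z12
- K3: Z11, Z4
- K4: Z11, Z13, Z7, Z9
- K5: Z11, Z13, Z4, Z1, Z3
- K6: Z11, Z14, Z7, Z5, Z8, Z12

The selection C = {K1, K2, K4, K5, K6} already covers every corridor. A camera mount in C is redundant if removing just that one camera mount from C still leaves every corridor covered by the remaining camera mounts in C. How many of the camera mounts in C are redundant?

Drop K1: the rest still cover every corridor — redundant.
Drop K2: Z2 uncovered — not redundant.
Drop K4: Z9 uncovered — not redundant.
Drop K5: Z4 uncovered — not redundant.
Drop K6: Z5, Z8 uncovered — not redundant.
1 redundant: K1.

1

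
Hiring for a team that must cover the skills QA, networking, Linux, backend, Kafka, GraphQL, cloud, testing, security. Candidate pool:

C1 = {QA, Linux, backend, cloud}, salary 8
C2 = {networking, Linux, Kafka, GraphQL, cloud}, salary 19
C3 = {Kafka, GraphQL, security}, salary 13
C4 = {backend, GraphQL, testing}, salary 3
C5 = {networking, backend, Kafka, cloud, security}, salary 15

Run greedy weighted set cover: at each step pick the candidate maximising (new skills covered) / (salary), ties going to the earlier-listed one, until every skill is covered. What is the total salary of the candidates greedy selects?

26

Pick 1: C4 adds 3 new (backend, GraphQL, testing) at salary 3 (ratio 3/3).
Pick 2: C1 adds 3 new (QA, Linux, cloud) at salary 8 (ratio 3/8).
Pick 3: C5 adds 3 new (networking, Kafka, security) at salary 15 (ratio 3/15).
Greedy total salary: 3 + 8 + 15 = 26.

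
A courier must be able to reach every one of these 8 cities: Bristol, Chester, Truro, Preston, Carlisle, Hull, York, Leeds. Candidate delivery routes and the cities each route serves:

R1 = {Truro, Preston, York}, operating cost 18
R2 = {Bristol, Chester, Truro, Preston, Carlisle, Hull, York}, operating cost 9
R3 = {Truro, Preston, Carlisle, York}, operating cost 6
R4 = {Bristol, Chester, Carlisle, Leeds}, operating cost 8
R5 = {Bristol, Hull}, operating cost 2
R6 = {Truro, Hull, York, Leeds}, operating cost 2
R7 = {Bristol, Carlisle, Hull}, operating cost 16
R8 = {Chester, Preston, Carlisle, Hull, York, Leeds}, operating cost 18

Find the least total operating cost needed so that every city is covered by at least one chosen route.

11

R2, R6 cover every city at operating cost 9 + 2 = 11.
Any cover uses at least 2 routes; among all covering selections none totals below 11.
Greedy by coverage-per-operating cost would pick R6, R5, R2 for 13 — worse than the optimum 11.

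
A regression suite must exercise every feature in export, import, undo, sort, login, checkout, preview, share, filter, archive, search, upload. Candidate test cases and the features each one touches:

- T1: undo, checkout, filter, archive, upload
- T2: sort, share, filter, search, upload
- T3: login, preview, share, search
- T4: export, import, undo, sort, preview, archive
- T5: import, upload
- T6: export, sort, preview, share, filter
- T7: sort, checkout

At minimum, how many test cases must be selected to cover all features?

3

T1, T3, T4 together cover {export, import, undo, sort, login, checkout, preview, share, filter, archive, search, upload} — every feature.
No 2 of the 7 test cases cover everything (all 21 pairs fall short), so 3 is minimum.
Greedy (largest uncovered first) would take T4, T2, T1, T3 — 4 test cases — but 3 suffice.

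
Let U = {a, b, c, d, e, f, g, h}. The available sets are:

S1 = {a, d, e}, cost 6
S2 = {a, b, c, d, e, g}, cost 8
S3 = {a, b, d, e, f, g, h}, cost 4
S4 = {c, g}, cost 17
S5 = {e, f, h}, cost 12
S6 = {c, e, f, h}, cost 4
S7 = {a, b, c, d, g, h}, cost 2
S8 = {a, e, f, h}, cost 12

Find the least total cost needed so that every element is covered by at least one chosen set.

S3, S7 cover every element at cost 4 + 2 = 6.
Any cover uses at least 2 sets; among all covering selections none totals below 6.

6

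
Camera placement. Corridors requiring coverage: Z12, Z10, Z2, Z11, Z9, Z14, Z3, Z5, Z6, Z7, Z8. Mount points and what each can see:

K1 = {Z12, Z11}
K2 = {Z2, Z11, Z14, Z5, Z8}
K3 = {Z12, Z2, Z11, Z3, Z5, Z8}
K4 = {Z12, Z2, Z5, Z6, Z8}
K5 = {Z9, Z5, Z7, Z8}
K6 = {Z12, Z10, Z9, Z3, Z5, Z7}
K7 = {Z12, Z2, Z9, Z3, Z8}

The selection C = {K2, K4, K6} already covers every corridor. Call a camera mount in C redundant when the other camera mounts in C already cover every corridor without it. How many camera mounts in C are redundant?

Drop K2: Z11, Z14 uncovered — not redundant.
Drop K4: Z6 uncovered — not redundant.
Drop K6: Z10, Z9, Z3, Z7 uncovered — not redundant.
None of the camera mounts in C is redundant.

0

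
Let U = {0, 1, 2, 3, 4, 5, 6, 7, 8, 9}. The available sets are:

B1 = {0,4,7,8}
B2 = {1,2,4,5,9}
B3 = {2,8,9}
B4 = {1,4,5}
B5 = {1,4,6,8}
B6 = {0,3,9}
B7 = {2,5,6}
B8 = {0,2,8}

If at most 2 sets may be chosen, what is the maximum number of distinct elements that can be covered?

Choosing B1, B2 covers {0, 1, 2, 4, 5, 7, 8, 9} — 8 elements.
No choice of 2 sets does better; here 3, 6 are left uncovered.

8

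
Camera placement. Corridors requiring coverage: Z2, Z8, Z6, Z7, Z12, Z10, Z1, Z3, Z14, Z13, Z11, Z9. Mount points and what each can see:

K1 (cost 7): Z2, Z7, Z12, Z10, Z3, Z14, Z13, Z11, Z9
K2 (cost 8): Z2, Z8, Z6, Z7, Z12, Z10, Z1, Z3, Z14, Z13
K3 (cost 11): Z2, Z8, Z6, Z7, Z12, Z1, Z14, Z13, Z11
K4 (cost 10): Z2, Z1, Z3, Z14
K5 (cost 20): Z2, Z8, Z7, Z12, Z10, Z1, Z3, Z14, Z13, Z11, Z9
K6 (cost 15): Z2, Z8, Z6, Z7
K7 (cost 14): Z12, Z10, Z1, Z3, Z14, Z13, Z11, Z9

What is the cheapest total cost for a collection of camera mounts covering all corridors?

15

K1, K2 cover every corridor at cost 7 + 8 = 15.
Any cover uses at least 2 camera mounts; among all covering selections none totals below 15.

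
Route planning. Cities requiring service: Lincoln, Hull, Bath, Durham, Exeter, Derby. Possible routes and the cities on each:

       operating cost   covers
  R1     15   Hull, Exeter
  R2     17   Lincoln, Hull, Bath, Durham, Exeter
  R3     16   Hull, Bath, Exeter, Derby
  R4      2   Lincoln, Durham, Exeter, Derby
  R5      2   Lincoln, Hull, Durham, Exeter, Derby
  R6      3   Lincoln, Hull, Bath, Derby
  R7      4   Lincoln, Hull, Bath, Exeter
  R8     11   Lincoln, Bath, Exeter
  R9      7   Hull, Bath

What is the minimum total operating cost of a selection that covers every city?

5

R4, R6 cover every city at operating cost 2 + 3 = 5.
Any cover uses at least 2 routes; among all covering selections none totals below 5.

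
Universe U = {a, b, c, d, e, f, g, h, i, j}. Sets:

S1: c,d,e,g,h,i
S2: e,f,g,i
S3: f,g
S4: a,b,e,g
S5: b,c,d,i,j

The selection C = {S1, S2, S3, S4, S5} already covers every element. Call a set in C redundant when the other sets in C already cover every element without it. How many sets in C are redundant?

2

Drop S1: h uncovered — not redundant.
Drop S2: the rest still cover every element — redundant.
Drop S3: the rest still cover every element — redundant.
Drop S4: a uncovered — not redundant.
Drop S5: j uncovered — not redundant.
2 redundant: S2, S3.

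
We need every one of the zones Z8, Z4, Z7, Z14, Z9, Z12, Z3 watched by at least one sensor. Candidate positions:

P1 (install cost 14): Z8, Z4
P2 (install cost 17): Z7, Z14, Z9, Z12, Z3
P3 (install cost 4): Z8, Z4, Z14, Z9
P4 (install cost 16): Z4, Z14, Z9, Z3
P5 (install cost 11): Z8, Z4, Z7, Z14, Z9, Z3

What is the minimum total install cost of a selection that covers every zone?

21

P2, P3 cover every zone at install cost 17 + 4 = 21.
Any cover uses at least 2 sensor positions; among all covering selections none totals below 21.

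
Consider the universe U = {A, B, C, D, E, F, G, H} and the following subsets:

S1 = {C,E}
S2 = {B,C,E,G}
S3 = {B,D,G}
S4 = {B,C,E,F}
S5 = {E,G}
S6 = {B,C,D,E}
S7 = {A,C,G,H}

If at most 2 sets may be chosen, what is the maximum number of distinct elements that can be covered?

Choosing S4, S7 covers {A, B, C, E, F, G, H} — 7 elements.
No choice of 2 sets does better; here D is left uncovered.

7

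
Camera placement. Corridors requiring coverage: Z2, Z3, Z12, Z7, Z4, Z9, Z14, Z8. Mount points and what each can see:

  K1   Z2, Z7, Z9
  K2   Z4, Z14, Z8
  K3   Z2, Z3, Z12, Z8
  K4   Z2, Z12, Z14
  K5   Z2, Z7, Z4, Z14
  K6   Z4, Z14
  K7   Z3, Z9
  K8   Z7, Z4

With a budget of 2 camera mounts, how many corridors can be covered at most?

Choosing K3, K5 covers {Z2, Z3, Z12, Z7, Z4, Z14, Z8} — 7 corridors.
No choice of 2 camera mounts does better; here Z9 is left uncovered.

7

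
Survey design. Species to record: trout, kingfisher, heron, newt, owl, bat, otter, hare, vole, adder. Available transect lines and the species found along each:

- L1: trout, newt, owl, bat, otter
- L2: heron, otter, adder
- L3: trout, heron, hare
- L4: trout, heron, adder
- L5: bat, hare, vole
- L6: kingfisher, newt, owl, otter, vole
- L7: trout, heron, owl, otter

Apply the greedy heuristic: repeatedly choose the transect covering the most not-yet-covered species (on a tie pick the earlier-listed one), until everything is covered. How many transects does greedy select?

Pick 1: L1 covers 5 new species (trout, newt, owl, bat, otter).
Pick 2: L2 covers 2 new species (heron, adder).
Pick 3: L5 covers 2 new species (hare, vole).
Pick 4: L6 covers 1 new species (kingfisher).
Greedy uses 4 transects. (The true minimum is 3.)

4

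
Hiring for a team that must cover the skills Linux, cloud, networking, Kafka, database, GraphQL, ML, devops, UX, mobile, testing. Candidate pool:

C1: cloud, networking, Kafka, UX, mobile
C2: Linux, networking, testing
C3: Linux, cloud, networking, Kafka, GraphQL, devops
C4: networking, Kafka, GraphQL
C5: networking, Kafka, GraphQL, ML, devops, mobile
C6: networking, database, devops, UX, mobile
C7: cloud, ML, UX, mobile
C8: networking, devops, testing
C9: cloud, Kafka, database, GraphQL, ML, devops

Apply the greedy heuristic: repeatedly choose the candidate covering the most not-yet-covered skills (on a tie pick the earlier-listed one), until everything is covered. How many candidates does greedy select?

4

Pick 1: C3 covers 6 new skills (Linux, cloud, networking, Kafka, GraphQL, devops).
Pick 2: C6 covers 3 new skills (database, UX, mobile).
Pick 3: C2 covers 1 new skills (testing).
Pick 4: C5 covers 1 new skills (ML).
Greedy uses 4 candidates. (The true minimum is 3.)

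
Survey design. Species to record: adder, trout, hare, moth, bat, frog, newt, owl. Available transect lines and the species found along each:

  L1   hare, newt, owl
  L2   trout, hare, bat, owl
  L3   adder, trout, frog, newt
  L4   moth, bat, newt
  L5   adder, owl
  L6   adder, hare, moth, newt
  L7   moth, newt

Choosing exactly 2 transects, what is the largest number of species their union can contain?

7

Choosing L2, L3 covers {adder, trout, hare, bat, frog, newt, owl} — 7 species.
No choice of 2 transects does better; here moth is left uncovered.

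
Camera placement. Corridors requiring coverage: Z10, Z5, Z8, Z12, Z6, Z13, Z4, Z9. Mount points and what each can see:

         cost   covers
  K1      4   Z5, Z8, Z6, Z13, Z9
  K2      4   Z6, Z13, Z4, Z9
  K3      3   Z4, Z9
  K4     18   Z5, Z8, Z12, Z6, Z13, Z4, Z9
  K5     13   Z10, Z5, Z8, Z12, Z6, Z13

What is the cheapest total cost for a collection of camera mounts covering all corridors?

K3, K5 cover every corridor at cost 3 + 13 = 16.
Any cover uses at least 2 camera mounts; among all covering selections none totals below 16.
Greedy by coverage-per-cost would pick K1, K3, K5 for 20 — worse than the optimum 16.

16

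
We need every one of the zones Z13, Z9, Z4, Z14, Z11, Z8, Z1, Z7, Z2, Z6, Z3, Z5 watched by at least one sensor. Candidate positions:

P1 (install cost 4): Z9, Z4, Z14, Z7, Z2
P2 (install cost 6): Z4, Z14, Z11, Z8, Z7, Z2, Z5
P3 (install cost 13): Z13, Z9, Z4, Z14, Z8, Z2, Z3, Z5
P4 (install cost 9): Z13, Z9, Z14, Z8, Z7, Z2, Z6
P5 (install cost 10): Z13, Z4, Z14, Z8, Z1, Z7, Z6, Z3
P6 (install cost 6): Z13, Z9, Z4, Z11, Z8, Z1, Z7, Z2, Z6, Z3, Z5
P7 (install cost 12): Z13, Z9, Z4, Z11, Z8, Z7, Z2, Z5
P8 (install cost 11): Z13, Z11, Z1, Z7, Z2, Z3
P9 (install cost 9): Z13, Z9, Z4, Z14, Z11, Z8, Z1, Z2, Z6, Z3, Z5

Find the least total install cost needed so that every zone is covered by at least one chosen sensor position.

10

P1, P6 cover every zone at install cost 4 + 6 = 10.
Any cover uses at least 2 sensor positions; among all covering selections none totals below 10.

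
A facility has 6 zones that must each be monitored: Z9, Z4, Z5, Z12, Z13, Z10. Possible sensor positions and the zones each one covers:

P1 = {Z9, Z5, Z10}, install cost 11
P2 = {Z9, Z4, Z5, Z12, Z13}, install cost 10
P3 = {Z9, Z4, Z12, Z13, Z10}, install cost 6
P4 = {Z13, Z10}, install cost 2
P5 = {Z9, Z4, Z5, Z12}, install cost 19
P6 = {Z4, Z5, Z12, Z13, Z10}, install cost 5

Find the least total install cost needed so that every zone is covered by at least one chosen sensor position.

11

P3, P6 cover every zone at install cost 6 + 5 = 11.
Any cover uses at least 2 sensor positions; among all covering selections none totals below 11.
Greedy by coverage-per-install cost would pick P4, P6, P3 for 13 — worse than the optimum 11.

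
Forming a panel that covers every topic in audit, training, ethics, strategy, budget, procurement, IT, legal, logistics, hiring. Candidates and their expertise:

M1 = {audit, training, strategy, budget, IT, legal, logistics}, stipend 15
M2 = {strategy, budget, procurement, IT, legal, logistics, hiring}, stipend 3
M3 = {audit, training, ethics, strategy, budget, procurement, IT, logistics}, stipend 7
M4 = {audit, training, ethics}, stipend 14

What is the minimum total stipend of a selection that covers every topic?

10

M2, M3 cover every topic at stipend 3 + 7 = 10.
Any cover uses at least 2 members; among all covering selections none totals below 10.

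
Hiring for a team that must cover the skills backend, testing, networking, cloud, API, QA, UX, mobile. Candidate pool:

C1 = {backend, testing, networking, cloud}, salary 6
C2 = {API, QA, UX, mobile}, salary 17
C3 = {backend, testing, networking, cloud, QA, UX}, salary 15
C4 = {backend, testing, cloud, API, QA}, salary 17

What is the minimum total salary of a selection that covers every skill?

23

C1, C2 cover every skill at salary 6 + 17 = 23.
Any cover uses at least 2 candidates; among all covering selections none totals below 23.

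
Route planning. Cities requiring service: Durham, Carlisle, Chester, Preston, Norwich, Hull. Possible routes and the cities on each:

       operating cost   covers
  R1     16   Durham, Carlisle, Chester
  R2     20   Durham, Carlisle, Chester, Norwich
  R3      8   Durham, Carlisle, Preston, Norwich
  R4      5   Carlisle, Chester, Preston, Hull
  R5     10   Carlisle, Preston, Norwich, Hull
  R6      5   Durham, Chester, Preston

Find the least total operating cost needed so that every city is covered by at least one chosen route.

R3, R4 cover every city at operating cost 8 + 5 = 13.
Any cover uses at least 2 routes; among all covering selections none totals below 13.

13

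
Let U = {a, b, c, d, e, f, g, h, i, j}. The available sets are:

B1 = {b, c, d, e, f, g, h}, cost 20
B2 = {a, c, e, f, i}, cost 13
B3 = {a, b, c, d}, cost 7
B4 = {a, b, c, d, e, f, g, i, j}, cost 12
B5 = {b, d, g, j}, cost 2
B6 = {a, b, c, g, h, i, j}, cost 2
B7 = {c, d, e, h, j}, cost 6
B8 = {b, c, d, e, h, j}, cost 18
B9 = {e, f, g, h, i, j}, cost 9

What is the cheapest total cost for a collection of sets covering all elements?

13

B5, B6, B9 cover every element at cost 2 + 2 + 9 = 13.
Any cover uses at least 2 sets; among all covering selections none totals below 13.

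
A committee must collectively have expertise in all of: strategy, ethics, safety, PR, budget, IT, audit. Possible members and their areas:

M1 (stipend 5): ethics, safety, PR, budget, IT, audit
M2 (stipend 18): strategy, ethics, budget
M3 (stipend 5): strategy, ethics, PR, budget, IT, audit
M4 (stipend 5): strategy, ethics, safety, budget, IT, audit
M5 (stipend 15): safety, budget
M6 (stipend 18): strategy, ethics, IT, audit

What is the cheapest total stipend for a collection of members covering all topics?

M1, M3 cover every topic at stipend 5 + 5 = 10.
Any cover uses at least 2 members; among all covering selections none totals below 10.

10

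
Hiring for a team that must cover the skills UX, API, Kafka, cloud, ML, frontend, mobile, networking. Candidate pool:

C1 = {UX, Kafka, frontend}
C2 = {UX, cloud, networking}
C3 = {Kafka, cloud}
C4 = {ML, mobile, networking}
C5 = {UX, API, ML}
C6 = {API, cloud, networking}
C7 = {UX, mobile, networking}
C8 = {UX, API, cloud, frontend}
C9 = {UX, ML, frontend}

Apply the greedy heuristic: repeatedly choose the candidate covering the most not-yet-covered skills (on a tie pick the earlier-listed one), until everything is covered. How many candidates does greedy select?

3

Pick 1: C8 covers 4 new skills (UX, API, cloud, frontend).
Pick 2: C4 covers 3 new skills (ML, mobile, networking).
Pick 3: C1 covers 1 new skills (Kafka).
Greedy uses 3 candidates.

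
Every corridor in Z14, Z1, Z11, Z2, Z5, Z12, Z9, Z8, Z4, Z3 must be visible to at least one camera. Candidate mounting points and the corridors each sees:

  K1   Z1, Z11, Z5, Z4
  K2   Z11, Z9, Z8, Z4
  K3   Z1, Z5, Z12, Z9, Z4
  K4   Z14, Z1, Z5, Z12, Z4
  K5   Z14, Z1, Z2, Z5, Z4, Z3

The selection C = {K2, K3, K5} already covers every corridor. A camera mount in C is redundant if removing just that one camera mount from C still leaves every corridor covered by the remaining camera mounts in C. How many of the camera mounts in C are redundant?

Drop K2: Z11, Z8 uncovered — not redundant.
Drop K3: Z12 uncovered — not redundant.
Drop K5: Z14, Z2, Z3 uncovered — not redundant.
None of the camera mounts in C is redundant.

0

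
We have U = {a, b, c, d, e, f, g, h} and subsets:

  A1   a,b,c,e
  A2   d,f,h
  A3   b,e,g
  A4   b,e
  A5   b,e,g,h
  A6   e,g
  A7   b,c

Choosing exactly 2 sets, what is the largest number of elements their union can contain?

Choosing A1, A2 covers {a, b, c, d, e, f, h} — 7 elements.
No choice of 2 sets does better; here g is left uncovered.

7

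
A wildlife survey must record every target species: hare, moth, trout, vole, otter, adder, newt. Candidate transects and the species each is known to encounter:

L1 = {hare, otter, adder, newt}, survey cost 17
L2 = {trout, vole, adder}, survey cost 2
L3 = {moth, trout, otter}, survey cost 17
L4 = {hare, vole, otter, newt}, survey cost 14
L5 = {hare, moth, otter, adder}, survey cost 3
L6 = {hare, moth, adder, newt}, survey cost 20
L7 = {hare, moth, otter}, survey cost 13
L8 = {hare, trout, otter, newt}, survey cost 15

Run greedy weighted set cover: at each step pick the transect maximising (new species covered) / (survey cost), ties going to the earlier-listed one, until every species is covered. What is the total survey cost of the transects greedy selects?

Pick 1: L2 adds 3 new (trout, vole, adder) at survey cost 2 (ratio 3/2).
Pick 2: L5 adds 3 new (hare, moth, otter) at survey cost 3 (ratio 3/3).
Pick 3: L4 adds 1 new (newt) at survey cost 14 (ratio 1/14).
Greedy total survey cost: 2 + 3 + 14 = 19.

19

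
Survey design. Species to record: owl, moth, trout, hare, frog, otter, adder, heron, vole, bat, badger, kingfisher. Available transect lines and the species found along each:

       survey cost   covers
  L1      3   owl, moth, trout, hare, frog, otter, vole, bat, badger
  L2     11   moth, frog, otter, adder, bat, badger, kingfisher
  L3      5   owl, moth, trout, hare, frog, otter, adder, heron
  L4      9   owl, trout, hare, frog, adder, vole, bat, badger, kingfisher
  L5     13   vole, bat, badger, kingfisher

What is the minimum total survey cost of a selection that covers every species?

14

L3, L4 cover every species at survey cost 5 + 9 = 14.
Any cover uses at least 2 transects; among all covering selections none totals below 14.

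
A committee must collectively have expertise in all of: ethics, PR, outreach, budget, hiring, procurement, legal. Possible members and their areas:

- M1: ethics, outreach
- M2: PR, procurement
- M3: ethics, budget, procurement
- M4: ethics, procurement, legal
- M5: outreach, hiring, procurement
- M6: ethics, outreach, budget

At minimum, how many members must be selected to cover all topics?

4

M2, M3, M4, M5 together cover {ethics, PR, outreach, budget, hiring, procurement, legal} — every topic.
No 3 of the 6 members cover everything (all 20 triples fall short), so 4 is minimum.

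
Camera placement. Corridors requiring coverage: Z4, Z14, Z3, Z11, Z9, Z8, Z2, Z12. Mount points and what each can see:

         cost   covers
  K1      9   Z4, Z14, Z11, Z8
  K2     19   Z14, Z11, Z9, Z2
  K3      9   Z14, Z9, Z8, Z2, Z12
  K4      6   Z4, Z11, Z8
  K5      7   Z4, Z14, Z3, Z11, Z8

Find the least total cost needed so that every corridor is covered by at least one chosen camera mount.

16

K3, K5 cover every corridor at cost 9 + 7 = 16.
Any cover uses at least 2 camera mounts; among all covering selections none totals below 16.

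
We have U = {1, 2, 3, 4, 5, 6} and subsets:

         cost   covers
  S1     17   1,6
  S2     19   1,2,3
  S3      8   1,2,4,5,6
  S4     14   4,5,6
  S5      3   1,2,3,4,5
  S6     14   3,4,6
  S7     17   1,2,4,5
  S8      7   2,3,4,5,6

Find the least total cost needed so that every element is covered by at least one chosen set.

S5, S8 cover every element at cost 3 + 7 = 10.
Any cover uses at least 2 sets; among all covering selections none totals below 10.

10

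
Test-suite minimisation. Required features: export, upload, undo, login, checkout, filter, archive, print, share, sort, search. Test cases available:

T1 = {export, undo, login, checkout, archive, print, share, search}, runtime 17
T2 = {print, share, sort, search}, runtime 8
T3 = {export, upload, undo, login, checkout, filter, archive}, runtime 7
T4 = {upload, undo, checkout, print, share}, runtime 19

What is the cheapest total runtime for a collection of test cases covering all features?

15

T2, T3 cover every feature at runtime 8 + 7 = 15.
Any cover uses at least 2 test cases; among all covering selections none totals below 15.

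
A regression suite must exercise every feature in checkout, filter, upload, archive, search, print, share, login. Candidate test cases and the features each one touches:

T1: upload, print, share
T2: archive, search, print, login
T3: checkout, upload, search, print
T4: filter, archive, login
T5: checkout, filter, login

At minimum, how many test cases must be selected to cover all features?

3

T1, T2, T5 together cover {checkout, filter, upload, archive, search, print, share, login} — every feature.
No 2 of the 5 test cases cover everything (all 10 pairs fall short), so 3 is minimum.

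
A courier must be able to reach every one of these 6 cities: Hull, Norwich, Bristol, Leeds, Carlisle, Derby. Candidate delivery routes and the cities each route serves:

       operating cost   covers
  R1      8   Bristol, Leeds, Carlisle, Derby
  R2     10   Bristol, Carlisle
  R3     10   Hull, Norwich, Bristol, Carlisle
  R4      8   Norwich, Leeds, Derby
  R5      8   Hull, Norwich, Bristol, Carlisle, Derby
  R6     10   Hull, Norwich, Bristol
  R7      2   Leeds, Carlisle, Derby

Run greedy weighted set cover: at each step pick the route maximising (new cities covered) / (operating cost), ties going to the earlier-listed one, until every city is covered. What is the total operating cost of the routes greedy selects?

Pick 1: R7 adds 3 new (Leeds, Carlisle, Derby) at operating cost 2 (ratio 3/2).
Pick 2: R5 adds 3 new (Hull, Norwich, Bristol) at operating cost 8 (ratio 3/8).
Greedy total operating cost: 2 + 8 = 10.

10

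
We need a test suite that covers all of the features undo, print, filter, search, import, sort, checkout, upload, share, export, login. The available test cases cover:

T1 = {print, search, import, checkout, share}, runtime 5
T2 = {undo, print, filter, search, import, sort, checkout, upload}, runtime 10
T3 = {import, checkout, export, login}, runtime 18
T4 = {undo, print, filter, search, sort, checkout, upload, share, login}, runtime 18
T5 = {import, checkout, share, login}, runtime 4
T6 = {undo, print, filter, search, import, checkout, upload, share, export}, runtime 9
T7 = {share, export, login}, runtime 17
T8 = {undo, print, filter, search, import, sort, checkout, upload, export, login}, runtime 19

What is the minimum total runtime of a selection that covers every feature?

23

T5, T8 cover every feature at runtime 4 + 19 = 23.
Any cover uses at least 2 test cases; among all covering selections none totals below 23.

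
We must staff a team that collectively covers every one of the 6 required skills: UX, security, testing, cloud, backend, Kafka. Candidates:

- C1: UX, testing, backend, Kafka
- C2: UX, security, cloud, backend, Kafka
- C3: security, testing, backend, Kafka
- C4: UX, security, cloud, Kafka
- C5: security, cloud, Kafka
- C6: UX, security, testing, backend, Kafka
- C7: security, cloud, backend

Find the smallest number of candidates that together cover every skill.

2

C1, C2 together cover {UX, security, testing, cloud, backend, Kafka} — every skill.
No single candidate contains all 6 skills, so 2 is optimal.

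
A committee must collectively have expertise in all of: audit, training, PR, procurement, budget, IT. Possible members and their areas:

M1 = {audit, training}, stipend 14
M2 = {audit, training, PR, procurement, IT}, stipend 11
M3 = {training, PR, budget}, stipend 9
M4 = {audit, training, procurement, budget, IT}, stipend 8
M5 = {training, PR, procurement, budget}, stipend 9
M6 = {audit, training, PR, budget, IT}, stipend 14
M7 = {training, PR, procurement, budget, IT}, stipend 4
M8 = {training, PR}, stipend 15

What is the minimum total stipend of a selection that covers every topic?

M4, M7 cover every topic at stipend 8 + 4 = 12.
Any cover uses at least 2 members; among all covering selections none totals below 12.

12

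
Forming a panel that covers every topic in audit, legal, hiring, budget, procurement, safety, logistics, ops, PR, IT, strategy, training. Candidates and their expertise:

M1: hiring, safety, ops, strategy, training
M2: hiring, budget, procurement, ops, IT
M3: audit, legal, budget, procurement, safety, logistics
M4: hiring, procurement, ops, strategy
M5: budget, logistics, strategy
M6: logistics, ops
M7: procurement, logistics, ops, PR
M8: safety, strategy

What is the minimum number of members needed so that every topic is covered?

4

M1, M2, M3, M7 together cover {audit, legal, hiring, budget, procurement, safety, logistics, ops, PR, IT, strategy, training} — every topic.
No 3 of the 8 members cover everything (all 56 triples fall short), so 4 is minimum.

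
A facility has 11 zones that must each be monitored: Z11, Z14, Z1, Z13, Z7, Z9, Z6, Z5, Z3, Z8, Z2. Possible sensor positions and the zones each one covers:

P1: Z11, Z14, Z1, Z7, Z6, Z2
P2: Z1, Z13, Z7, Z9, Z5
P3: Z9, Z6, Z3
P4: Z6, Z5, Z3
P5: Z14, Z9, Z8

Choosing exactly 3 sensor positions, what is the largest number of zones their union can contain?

Choosing P1, P2, P3 covers {Z11, Z14, Z1, Z13, Z7, Z9, Z6, Z5, Z3, Z2} — 10 zones.
No choice of 3 sensor positions does better; here Z8 is left uncovered.

10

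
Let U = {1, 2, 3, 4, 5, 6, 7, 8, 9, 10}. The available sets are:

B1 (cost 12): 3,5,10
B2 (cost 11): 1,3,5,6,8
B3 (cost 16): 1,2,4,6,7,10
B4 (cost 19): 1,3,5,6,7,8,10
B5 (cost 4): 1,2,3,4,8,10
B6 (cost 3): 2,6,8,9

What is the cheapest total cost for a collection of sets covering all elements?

26

B4, B5, B6 cover every element at cost 19 + 4 + 3 = 26.
Any cover uses at least 3 sets; among all covering selections none totals below 26.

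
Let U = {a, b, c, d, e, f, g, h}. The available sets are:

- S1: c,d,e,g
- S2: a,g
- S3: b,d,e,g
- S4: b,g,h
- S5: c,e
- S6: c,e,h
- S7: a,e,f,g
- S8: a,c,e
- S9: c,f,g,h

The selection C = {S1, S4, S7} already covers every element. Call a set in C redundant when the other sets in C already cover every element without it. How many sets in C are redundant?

0

Drop S1: c, d uncovered — not redundant.
Drop S4: b, h uncovered — not redundant.
Drop S7: a, f uncovered — not redundant.
None of the sets in C is redundant.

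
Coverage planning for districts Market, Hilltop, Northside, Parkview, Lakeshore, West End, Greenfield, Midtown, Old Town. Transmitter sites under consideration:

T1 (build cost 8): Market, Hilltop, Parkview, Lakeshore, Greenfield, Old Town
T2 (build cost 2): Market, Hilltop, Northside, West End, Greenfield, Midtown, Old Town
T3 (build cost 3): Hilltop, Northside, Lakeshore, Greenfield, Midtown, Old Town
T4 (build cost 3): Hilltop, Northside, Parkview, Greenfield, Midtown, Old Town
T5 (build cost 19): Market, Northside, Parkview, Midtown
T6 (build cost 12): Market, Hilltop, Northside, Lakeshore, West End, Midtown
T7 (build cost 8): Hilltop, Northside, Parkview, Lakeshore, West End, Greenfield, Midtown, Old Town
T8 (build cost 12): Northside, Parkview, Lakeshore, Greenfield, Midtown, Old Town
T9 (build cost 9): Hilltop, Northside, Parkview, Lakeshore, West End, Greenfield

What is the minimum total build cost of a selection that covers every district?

8

T2, T3, T4 cover every district at build cost 2 + 3 + 3 = 8.
Any cover uses at least 2 transmitter sites; among all covering selections none totals below 8.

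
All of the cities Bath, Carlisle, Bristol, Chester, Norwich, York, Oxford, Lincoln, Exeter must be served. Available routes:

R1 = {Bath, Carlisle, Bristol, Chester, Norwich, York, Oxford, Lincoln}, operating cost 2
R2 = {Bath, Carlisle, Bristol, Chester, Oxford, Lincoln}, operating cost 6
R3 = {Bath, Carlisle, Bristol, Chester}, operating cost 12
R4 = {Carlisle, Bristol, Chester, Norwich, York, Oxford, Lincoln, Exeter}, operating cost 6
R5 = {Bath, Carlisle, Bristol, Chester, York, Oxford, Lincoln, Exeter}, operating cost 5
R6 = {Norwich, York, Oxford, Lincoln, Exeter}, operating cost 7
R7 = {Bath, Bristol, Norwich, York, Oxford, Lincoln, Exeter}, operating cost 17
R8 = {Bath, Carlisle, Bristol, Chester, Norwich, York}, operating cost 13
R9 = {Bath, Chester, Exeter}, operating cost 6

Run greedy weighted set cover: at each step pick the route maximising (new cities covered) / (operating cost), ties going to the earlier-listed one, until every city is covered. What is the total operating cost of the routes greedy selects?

Pick 1: R1 adds 8 new (Bath, Carlisle, Bristol, Chester, Norwich, York, Oxford, Lincoln) at operating cost 2 (ratio 8/2).
Pick 2: R5 adds 1 new (Exeter) at operating cost 5 (ratio 1/5).
Greedy total operating cost: 2 + 5 = 7.

7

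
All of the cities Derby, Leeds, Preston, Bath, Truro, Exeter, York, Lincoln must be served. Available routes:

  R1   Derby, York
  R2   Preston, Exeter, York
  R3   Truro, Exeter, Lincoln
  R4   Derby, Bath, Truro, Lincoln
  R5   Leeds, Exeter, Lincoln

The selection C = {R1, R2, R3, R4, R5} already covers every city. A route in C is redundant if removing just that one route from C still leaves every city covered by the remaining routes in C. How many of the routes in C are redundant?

Drop R1: the rest still cover every city — redundant.
Drop R2: Preston uncovered — not redundant.
Drop R3: the rest still cover every city — redundant.
Drop R4: Bath uncovered — not redundant.
Drop R5: Leeds uncovered — not redundant.
2 redundant: R1, R3.

2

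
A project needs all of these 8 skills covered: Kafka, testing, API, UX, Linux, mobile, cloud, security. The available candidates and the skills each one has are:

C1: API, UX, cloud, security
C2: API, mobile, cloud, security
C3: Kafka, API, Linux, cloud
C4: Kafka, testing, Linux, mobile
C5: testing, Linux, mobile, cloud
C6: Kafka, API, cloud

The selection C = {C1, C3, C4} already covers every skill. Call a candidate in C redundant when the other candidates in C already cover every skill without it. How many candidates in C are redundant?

1

Drop C1: UX, security uncovered — not redundant.
Drop C3: the rest still cover every skill — redundant.
Drop C4: testing, mobile uncovered — not redundant.
1 redundant: C3.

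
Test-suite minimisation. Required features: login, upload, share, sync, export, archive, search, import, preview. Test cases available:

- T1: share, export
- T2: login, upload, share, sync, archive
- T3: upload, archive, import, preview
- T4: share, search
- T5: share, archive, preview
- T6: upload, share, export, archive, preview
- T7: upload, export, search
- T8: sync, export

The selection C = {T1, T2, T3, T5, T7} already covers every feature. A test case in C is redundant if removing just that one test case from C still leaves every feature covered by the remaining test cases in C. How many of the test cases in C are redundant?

2

Drop T1: the rest still cover every feature — redundant.
Drop T2: login, sync uncovered — not redundant.
Drop T3: import uncovered — not redundant.
Drop T5: the rest still cover every feature — redundant.
Drop T7: search uncovered — not redundant.
2 redundant: T1, T5.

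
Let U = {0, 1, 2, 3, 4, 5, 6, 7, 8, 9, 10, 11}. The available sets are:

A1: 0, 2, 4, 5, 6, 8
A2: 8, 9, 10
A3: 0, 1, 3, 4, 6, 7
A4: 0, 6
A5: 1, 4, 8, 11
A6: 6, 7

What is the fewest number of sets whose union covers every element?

A1, A2, A3, A5 together cover {0, 1, 2, 3, 4, 5, 6, 7, 8, 9, 10, 11} — every element.
No 3 of the 6 sets cover everything (all 20 triples fall short), so 4 is minimum.

4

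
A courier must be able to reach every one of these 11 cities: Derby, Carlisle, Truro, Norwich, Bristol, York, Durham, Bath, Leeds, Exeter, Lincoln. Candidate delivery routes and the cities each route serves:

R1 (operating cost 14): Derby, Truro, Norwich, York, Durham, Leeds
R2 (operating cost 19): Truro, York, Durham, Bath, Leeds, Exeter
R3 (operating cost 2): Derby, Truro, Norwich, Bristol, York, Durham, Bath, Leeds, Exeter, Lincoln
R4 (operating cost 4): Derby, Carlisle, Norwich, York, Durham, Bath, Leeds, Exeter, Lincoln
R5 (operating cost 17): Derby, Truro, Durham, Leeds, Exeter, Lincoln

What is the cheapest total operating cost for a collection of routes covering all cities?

R3, R4 cover every city at operating cost 2 + 4 = 6.
Any cover uses at least 2 routes; among all covering selections none totals below 6.

6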